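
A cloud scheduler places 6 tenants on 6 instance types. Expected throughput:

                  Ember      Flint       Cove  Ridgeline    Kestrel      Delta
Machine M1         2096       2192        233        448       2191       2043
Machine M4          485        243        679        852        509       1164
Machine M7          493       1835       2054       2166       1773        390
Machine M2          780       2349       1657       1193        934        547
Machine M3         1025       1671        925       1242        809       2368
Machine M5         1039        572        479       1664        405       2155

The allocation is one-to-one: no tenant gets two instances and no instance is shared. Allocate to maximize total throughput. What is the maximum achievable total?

Max total: 11111 ops/s

This is a one-to-one assignment (maximum-weight bipartite matching).
Optimal: Ember→Machine M4 (485 ops/s), Flint→Machine M2 (2349 ops/s), Cove→Machine M7 (2054 ops/s), Ridgeline→Machine M5 (1664 ops/s), Kestrel→Machine M1 (2191 ops/s), Delta→Machine M3 (2368 ops/s) — total 485+2349+2054+1664+2191+2368 = 11111 ops/s.
Row-greedy (each tenant in turn takes its best remaining instance) gives 10136 ops/s, worse by 975.
Next-best assignment: Ember→Machine M1, Flint→Machine M2, Cove→Machine M7, Ridgeline→Machine M5, Kestrel→Machine M4, Delta→Machine M3 = 11040 ops/s.
Swapping Flint↔Ridgeline (Flint→Machine M5 572 ops/s, Ridgeline→Machine M2 1193 ops/s) loses 2248.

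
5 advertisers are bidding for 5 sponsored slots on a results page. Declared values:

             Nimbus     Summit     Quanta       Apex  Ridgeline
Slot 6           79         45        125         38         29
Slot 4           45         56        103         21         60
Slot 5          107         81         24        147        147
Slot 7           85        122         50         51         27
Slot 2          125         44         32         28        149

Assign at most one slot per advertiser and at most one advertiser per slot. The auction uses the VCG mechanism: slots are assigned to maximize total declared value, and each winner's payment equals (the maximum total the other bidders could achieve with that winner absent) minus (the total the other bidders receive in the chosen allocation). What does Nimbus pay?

Nimbus pays $22.

Efficient allocation: Nimbus→Slot 6 ($79), Summit→Slot 7 ($122), Quanta→Slot 4 ($103), Apex→Slot 5 ($147), Ridgeline→Slot 2 ($149); total welfare W = $600.
Nimbus receives Slot 6 at value $79, so the others get W − 79 = $521.
Without Nimbus: best allocation of the remaining 4 bidders over all 5 slots is Summit→Slot 7 ($122), Quanta→Slot 6 ($125), Apex→Slot 5 ($147), Ridgeline→Slot 2 ($149), total $543.
VCG payment = (others' best without Nimbus) − (others' welfare with Nimbus) = 543 − 521 = $22.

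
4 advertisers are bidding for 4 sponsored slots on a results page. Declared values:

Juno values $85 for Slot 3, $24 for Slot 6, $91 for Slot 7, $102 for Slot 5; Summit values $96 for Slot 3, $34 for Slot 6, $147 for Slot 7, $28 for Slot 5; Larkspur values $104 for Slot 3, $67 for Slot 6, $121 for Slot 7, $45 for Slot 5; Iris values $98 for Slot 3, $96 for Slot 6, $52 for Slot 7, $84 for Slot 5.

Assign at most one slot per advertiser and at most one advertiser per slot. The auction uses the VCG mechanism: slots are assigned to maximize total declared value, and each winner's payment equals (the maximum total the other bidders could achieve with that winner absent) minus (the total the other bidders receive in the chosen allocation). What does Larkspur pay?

Efficient allocation: Juno→Slot 5 ($102), Summit→Slot 7 ($147), Larkspur→Slot 3 ($104), Iris→Slot 6 ($96); total welfare W = $449.
Larkspur receives Slot 3 at value $104, so the others get W − 104 = $345.
Without Larkspur: best allocation of the remaining 3 bidders over all 4 slots is Juno→Slot 5 ($102), Summit→Slot 7 ($147), Iris→Slot 3 ($98), total $347.
VCG payment = (others' best without Larkspur) − (others' welfare with Larkspur) = 347 − 345 = $2.

Larkspur pays $2.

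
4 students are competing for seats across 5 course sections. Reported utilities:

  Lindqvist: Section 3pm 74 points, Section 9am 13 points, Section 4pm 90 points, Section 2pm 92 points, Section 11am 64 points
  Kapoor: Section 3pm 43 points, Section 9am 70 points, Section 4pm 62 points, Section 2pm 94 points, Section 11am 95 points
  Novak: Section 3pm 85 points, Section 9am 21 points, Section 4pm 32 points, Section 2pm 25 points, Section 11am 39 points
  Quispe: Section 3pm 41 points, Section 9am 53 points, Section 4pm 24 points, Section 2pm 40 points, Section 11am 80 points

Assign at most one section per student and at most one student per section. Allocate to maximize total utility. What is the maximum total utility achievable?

Max total: 349 points

This is the linear assignment problem.
Optimal: Lindqvist→Section 4pm (90 points), Kapoor→Section 2pm (94 points), Novak→Section 3pm (85 points), Quispe→Section 11am (80 points) — total 90+94+85+80 = 349 points.
Row-greedy (each student in turn takes its best remaining section) gives 325 points, worse by 24.
Next-best assignment: Lindqvist→Section 2pm, Kapoor→Section 9am, Novak→Section 3pm, Quispe→Section 11am = 327 points.
Swapping Novak↔Quispe (Novak→Section 11am 39 points, Quispe→Section 3pm 41 points) loses 85.
No other one-to-one assignment exceeds 349 points.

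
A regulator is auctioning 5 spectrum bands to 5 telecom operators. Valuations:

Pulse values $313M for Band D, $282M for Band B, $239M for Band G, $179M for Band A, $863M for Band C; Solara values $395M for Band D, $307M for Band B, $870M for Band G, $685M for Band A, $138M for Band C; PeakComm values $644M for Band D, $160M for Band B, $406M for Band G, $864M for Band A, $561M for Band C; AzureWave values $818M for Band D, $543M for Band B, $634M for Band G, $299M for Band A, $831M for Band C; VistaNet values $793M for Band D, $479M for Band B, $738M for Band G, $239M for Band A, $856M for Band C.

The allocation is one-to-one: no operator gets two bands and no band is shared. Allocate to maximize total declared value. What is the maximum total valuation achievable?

Maximum total: $3933M

Optimal: Pulse→Band C ($863M), Solara→Band G ($870M), PeakComm→Band A ($864M), AzureWave→Band B ($543M), VistaNet→Band D ($793M) — total 863+870+864+543+793 = $3933M.
Max-entry greedy (repeatedly take the single best remaining cell) gives $3894M, worse by 39.
No other one-to-one assignment exceeds $3933M.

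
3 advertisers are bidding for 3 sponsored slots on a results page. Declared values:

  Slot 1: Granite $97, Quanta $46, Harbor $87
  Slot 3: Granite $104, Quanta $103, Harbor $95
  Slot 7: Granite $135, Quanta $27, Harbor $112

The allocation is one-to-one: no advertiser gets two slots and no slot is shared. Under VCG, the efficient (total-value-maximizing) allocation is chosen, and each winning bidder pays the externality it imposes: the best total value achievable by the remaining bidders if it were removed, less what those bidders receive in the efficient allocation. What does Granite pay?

Granite pays $25.

Efficient allocation: Granite→Slot 7 ($135), Quanta→Slot 3 ($103), Harbor→Slot 1 ($87); total welfare W = $325.
Granite receives Slot 7 at value $135, so the others get W − 135 = $190.
Without Granite: best allocation of the remaining 2 bidders over all 3 slots is Quanta→Slot 3 ($103), Harbor→Slot 7 ($112), total $215.
VCG payment = (others' best without Granite) − (others' welfare with Granite) = 215 − 190 = $25.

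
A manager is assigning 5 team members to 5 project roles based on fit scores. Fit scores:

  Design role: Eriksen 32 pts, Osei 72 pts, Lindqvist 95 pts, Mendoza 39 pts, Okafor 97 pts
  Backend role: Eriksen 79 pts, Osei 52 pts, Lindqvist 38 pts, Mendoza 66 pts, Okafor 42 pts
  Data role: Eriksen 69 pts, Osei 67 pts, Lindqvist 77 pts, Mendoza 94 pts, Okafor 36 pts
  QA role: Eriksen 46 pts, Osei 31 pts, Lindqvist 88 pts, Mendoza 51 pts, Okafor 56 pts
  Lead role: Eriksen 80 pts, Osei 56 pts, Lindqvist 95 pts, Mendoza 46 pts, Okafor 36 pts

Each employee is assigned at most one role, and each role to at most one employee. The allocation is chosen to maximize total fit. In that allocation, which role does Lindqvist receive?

Treat this as an assignment problem: match each employee to one role.
Optimal: Eriksen→Backend role (79 pts), Osei→Lead role (56 pts), Lindqvist→QA role (88 pts), Mendoza→Data role (94 pts), Okafor→Design role (97 pts) — total 79+56+88+94+97 = 414 pts.
Row-greedy (each employee in turn takes its best remaining role) gives 376 pts, worse by 38.
Next-best assignment: Eriksen→Lead role, Osei→Backend role, Lindqvist→QA role, Mendoza→Data role, Okafor→Design role = 411 pts.
Swapping Eriksen↔Okafor (Eriksen→Design role 32 pts, Okafor→Backend role 42 pts) loses 102.
Lindqvist's own top role is Design role (95 pts), but forcing Lindqvist→Design role and reassigning the rest optimally gives only 380 pts — worse by 34.

Lindqvist receives QA role.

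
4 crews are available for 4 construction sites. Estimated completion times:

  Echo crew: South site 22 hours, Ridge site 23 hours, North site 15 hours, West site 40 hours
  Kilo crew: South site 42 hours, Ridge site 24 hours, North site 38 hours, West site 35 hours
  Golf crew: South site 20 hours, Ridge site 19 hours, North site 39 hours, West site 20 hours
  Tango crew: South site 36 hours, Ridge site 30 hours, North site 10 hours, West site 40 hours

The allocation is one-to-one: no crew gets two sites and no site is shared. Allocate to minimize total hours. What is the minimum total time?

Min total: 76 hours

Optimal: Echo crew→South site (22 hours), Kilo crew→Ridge site (24 hours), Golf crew→West site (20 hours), Tango crew→North site (10 hours) — total 22+24+20+10 = 76 hours.
Min-entry greedy (repeatedly take the single cheapest remaining cell) gives 86 hours, worse by 10.
Next-best assignment: Echo crew→South site, Kilo crew→West site, Golf crew→Ridge site, Tango crew→North site = 86 hours.
Every other assignment is strictly worse.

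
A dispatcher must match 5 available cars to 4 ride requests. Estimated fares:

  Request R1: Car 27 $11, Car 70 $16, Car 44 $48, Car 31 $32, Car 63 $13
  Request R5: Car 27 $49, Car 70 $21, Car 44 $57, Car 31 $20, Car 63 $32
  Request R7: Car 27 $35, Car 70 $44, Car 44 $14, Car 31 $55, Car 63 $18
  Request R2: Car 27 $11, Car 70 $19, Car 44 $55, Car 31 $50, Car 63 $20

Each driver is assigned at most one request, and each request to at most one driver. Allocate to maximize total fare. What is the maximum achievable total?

Maximum total: $191

This is the linear assignment problem.
Optimal: Car 44→Request R1 ($48), Car 27→Request R5 ($49), Car 70→Request R7 ($44), Car 31→Request R2 ($50) — total 48+49+44+50 = $191.
Row-greedy (each driver in turn takes its best remaining request) gives $180, worse by 11.
Swapping Car 70↔Car 31 (Car 70→Request R2 $19, Car 31→Request R7 $55) loses 20.
Every other assignment is strictly worse.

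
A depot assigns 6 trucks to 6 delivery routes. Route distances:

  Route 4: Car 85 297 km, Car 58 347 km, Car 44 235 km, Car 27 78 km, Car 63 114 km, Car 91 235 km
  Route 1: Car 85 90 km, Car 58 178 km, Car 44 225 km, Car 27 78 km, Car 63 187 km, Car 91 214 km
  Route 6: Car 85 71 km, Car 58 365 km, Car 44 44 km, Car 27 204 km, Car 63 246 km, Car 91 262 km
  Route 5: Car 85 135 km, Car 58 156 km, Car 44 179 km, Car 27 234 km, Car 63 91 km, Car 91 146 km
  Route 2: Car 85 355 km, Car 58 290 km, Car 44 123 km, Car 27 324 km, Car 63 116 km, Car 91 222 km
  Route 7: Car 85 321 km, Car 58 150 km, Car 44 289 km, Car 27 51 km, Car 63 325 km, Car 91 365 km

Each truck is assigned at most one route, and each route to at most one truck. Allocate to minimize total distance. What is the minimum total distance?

Optimal: Car 85→Route 1 (90 km), Car 58→Route 7 (150 km), Car 44→Route 6 (44 km), Car 27→Route 4 (78 km), Car 63→Route 2 (116 km), Car 91→Route 5 (146 km) — total 90+150+44+78+116+146 = 624 km.
Next-best assignment: Car 85→Route 1, Car 58→Route 7, Car 44→Route 6, Car 27→Route 4, Car 63→Route 5, Car 91→Route 2 = 675 km.
No other one-to-one assignment undercuts 624 km.

Min total: 624 km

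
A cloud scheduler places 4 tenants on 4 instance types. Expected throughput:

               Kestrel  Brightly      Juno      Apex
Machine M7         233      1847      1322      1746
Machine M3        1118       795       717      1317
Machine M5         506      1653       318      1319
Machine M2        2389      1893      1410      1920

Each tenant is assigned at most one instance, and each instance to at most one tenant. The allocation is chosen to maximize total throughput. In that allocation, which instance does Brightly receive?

Optimal: Kestrel→Machine M2 (2389 ops/s), Brightly→Machine M5 (1653 ops/s), Juno→Machine M7 (1322 ops/s), Apex→Machine M3 (1317 ops/s) — total 2389+1653+1322+1317 = 6681 ops/s.
Column-greedy (each instance in turn goes to its best remaining tenant) gives 5080 ops/s, worse by 1601.
Next-best assignment: Kestrel→Machine M2, Brightly→Machine M5, Juno→Machine M3, Apex→Machine M7 = 6505 ops/s.
Every other assignment is strictly worse.
Brightly's own top instance is Machine M2 (1893 ops/s), but forcing Brightly→Machine M2 and reassigning the rest optimally gives only 5652 ops/s — worse by 1029.

Brightly receives Machine M5.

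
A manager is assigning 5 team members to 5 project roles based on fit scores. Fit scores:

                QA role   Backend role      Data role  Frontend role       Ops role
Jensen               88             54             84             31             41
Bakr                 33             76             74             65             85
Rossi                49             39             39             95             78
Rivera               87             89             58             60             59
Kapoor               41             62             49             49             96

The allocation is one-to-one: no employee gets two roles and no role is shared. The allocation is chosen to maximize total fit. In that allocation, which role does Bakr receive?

Bakr receives Data role.

Optimal: Jensen→QA role (88 pts), Bakr→Data role (74 pts), Rossi→Frontend role (95 pts), Rivera→Backend role (89 pts), Kapoor→Ops role (96 pts) — total 88+74+95+89+96 = 442 pts.
Row-greedy (each employee in turn takes its best remaining role) gives 406 pts, worse by 36.
Swapping Jensen↔Kapoor (Jensen→Ops role 41 pts, Kapoor→QA role 41 pts) loses 102.
Bakr's own top role is Ops role (85 pts), but forcing Bakr→Ops role and reassigning the rest optimally gives only 413 pts — worse by 29.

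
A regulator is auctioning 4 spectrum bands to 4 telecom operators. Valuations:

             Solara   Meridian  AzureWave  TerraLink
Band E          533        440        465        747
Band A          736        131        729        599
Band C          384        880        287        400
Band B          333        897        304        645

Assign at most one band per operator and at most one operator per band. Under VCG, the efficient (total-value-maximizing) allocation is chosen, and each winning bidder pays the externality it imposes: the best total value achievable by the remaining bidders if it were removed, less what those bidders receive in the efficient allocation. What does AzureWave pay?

Efficient allocation: Solara→Band E ($533M), Meridian→Band C ($880M), AzureWave→Band A ($729M), TerraLink→Band B ($645M); total welfare W = $2787M.
AzureWave receives Band A at value $729M, so the others get W − 729 = $2058M.
Without AzureWave: best allocation of the remaining 3 bidders over all 4 bands is Solara→Band A ($736M), Meridian→Band B ($897M), TerraLink→Band E ($747M), total $2380M.
VCG payment = (others' best without AzureWave) − (others' welfare with AzureWave) = 2380 − 2058 = $322M.

AzureWave pays $322M.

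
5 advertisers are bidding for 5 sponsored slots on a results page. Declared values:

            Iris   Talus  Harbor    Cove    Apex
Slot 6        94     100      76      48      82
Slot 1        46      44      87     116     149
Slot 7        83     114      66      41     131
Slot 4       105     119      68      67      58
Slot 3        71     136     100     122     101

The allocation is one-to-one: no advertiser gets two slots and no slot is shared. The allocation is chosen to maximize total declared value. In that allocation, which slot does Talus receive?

Talus receives Slot 7.

Optimal: Iris→Slot 4 ($105), Talus→Slot 7 ($114), Harbor→Slot 6 ($76), Cove→Slot 3 ($122), Apex→Slot 1 ($149) — total 105+114+76+122+149 = $566.
Max-entry greedy (repeatedly take the single best remaining cell) gives $507, worse by 59.
Checked against all permutations: $566 is optimal.
Talus's own top slot is Slot 3 ($136), but forcing Talus→Slot 3 and reassigning the rest optimally gives only $564 — worse by 2.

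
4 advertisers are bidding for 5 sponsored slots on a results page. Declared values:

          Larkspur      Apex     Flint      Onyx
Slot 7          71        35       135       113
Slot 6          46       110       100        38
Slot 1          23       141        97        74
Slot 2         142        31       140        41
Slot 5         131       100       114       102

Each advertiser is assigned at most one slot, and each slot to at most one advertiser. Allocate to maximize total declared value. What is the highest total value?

Max total: $525

Optimal: Larkspur→Slot 5 ($131), Apex→Slot 1 ($141), Flint→Slot 2 ($140), Onyx→Slot 7 ($113) — total 131+141+140+113 = $525.
Column-greedy (each slot in turn goes to its best remaining advertiser) gives $461, worse by 64.
Swapping Larkspur↔Onyx (Larkspur→Slot 7 $71, Onyx→Slot 5 $102) loses 71.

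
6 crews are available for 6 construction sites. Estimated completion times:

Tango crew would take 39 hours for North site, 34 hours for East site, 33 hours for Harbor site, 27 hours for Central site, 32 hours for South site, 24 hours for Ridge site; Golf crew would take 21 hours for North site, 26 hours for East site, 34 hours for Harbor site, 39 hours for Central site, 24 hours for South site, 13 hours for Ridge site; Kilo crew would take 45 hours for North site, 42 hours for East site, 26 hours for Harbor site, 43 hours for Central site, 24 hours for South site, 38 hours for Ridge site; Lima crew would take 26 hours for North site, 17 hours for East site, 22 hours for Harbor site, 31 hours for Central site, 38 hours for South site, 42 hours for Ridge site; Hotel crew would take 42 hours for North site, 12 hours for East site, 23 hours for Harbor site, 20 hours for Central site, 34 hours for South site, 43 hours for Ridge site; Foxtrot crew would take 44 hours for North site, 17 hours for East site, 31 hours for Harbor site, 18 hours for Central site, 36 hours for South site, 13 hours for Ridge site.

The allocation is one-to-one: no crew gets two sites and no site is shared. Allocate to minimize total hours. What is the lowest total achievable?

Min total: 119 hours

This is a one-to-one assignment (minimum-cost bipartite matching).
Optimal: Tango crew→Central site (27 hours), Golf crew→North site (21 hours), Kilo crew→South site (24 hours), Lima crew→Harbor site (22 hours), Hotel crew→East site (12 hours), Foxtrot crew→Ridge site (13 hours) — total 27+21+24+22+12+13 = 119 hours.
Min-entry greedy (repeatedly take the single cheapest remaining cell) gives 128 hours, worse by 9.
Swapping Kilo crew↔Lima crew (Kilo crew→Harbor site 26 hours, Lima crew→South site 38 hours) adds 18.
No other one-to-one assignment undercuts 119 hours.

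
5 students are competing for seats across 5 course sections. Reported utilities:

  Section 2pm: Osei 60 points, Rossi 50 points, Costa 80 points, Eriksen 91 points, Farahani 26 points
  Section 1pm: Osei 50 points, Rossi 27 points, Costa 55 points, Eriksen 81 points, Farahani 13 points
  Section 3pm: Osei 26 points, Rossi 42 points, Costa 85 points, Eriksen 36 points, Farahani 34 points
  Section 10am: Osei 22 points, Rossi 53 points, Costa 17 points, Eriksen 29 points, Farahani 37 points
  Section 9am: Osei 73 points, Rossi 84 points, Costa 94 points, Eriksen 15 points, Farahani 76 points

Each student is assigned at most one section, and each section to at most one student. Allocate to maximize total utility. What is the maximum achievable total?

Max total: 355 points

Treat this as an assignment problem: match each student to one section.
Optimal: Osei→Section 2pm (60 points), Rossi→Section 10am (53 points), Costa→Section 3pm (85 points), Eriksen→Section 1pm (81 points), Farahani→Section 9am (76 points) — total 60+53+85+81+76 = 355 points.
Column-greedy (each section in turn goes to its best remaining student) gives 298 points, worse by 57.
No other one-to-one assignment exceeds 355 points.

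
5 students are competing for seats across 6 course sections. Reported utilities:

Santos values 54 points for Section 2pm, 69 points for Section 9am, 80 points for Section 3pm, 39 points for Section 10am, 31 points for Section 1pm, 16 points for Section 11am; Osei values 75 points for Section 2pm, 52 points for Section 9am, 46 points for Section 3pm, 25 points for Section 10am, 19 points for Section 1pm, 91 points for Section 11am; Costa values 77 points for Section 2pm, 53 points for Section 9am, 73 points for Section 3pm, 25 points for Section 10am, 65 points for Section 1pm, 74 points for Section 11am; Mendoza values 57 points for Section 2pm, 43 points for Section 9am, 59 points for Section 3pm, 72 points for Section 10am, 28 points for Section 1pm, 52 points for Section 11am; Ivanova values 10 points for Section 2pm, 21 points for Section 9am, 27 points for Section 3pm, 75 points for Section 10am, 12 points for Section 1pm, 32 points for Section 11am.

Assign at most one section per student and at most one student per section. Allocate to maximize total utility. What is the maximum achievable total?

Treat this as an assignment problem: match each student to one section.
Optimal: Santos→Section 9am (69 points), Osei→Section 11am (91 points), Costa→Section 2pm (77 points), Mendoza→Section 3pm (59 points), Ivanova→Section 10am (75 points) — total 69+91+77+59+75 = 371 points.
Row-greedy (each student in turn takes its best remaining section) gives 341 points, worse by 30.
Next-best assignment: Santos→Section 3pm, Osei→Section 11am, Costa→Section 1pm, Mendoza→Section 2pm, Ivanova→Section 10am = 368 points.
Swapping Ivanova↔Costa (Ivanova→Section 2pm 10 points, Costa→Section 10am 25 points) loses 117.

Maximum total: 371 points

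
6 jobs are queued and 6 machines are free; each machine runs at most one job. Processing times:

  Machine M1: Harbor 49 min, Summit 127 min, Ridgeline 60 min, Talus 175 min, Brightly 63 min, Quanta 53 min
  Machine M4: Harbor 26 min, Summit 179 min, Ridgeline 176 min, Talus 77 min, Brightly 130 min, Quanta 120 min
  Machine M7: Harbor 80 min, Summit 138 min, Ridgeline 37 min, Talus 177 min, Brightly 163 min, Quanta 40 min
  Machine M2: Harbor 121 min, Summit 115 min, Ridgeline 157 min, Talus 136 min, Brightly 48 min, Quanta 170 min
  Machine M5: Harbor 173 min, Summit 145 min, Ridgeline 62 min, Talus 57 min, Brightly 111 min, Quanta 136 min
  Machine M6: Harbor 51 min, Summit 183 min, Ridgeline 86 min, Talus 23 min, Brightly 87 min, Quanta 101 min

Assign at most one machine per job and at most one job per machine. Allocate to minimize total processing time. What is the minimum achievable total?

This is the linear assignment problem.
Optimal: Harbor→Machine M4 (26 min), Summit→Machine M1 (127 min), Ridgeline→Machine M5 (62 min), Talus→Machine M6 (23 min), Brightly→Machine M2 (48 min), Quanta→Machine M7 (40 min) — total 26+127+62+23+48+40 = 326 min.
Row-greedy (each job in turn takes its cheapest remaining machine) gives 400 min, worse by 74.
Next-best assignment: Harbor→Machine M4, Summit→Machine M2, Ridgeline→Machine M5, Talus→Machine M6, Brightly→Machine M1, Quanta→Machine M7 = 329 min.

Minimum total: 326 min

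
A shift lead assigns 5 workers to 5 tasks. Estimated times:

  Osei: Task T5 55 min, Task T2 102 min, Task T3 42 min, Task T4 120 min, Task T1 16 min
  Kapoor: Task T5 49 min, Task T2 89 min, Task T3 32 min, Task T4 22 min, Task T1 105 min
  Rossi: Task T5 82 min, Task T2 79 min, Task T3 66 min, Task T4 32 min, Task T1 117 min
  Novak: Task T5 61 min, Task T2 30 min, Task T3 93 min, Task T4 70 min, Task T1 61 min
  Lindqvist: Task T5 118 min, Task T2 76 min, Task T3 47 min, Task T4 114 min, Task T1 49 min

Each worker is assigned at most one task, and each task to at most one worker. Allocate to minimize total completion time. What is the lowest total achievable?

Minimum total: 174 min

This is the linear assignment problem.
Optimal: Osei→Task T1 (16 min), Kapoor→Task T5 (49 min), Rossi→Task T4 (32 min), Novak→Task T2 (30 min), Lindqvist→Task T3 (47 min) — total 16+49+32+30+47 = 174 min.
Column-greedy (each task in turn goes to its cheapest remaining worker) gives 202 min, worse by 28.
Next-best assignment: Osei→Task T1, Kapoor→Task T4, Rossi→Task T5, Novak→Task T2, Lindqvist→Task T3 = 197 min.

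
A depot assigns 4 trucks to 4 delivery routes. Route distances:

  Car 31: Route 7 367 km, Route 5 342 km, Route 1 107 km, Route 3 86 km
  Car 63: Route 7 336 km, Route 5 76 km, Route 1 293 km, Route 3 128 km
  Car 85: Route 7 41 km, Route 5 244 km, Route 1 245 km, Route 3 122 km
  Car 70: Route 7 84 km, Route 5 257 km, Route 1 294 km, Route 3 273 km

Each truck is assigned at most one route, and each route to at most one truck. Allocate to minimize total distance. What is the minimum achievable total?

Optimal: Car 31→Route 1 (107 km), Car 63→Route 5 (76 km), Car 85→Route 3 (122 km), Car 70→Route 7 (84 km) — total 107+76+122+84 = 389 km.
Row-greedy (each truck in turn takes its cheapest remaining route) gives 497 km, worse by 108.
Next-best assignment: Car 31→Route 3, Car 63→Route 5, Car 85→Route 1, Car 70→Route 7 = 491 km.
Every other assignment is strictly worse.

Minimum total: 389 km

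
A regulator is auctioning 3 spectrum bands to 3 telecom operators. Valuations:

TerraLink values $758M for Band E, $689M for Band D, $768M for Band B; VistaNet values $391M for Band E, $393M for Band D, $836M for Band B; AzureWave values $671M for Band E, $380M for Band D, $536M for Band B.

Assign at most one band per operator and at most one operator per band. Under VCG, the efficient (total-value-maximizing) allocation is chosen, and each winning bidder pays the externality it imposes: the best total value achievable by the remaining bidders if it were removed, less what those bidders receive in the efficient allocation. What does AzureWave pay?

Efficient allocation: TerraLink→Band D ($689M), VistaNet→Band B ($836M), AzureWave→Band E ($671M); total welfare W = $2196M.
AzureWave receives Band E at value $671M, so the others get W − 671 = $1525M.
Without AzureWave: best allocation of the remaining 2 bidders over all 3 bands is TerraLink→Band E ($758M), VistaNet→Band B ($836M), total $1594M.
VCG payment = (others' best without AzureWave) − (others' welfare with AzureWave) = 1594 − 1525 = $69M.

AzureWave pays $69M.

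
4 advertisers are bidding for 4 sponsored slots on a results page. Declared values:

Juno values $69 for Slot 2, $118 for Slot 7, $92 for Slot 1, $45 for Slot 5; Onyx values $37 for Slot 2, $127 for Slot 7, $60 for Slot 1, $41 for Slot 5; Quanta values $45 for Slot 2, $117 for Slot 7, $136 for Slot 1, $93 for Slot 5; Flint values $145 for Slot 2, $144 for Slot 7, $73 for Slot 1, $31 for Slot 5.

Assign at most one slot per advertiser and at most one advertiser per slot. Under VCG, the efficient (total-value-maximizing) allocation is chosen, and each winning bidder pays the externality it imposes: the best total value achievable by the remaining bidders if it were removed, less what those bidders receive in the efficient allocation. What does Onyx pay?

Efficient allocation: Juno→Slot 1 ($92), Onyx→Slot 7 ($127), Quanta→Slot 5 ($93), Flint→Slot 2 ($145); total welfare W = $457.
Onyx receives Slot 7 at value $127, so the others get W − 127 = $330.
Without Onyx: best allocation of the remaining 3 bidders over all 4 slots is Juno→Slot 7 ($118), Quanta→Slot 1 ($136), Flint→Slot 2 ($145), total $399.
VCG payment = (others' best without Onyx) − (others' welfare with Onyx) = 399 − 330 = $69.

Onyx pays $69.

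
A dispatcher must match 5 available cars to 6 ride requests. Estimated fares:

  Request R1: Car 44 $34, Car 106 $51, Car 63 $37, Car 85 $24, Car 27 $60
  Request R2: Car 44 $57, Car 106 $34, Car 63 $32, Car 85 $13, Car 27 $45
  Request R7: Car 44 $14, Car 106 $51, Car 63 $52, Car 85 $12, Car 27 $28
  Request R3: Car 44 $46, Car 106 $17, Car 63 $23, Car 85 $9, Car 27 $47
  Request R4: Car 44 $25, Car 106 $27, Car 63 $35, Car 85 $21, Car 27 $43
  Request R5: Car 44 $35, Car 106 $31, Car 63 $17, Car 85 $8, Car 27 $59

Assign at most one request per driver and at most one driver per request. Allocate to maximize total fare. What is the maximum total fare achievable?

Maximum total: $240

Optimal: Car 44→Request R2 ($57), Car 106→Request R1 ($51), Car 63→Request R7 ($52), Car 85→Request R4 ($21), Car 27→Request R5 ($59) — total 57+51+52+21+59 = $240.
Max-entry greedy (repeatedly take the single best remaining cell) gives $221, worse by 19.
Checked against all permutations: $240 is optimal.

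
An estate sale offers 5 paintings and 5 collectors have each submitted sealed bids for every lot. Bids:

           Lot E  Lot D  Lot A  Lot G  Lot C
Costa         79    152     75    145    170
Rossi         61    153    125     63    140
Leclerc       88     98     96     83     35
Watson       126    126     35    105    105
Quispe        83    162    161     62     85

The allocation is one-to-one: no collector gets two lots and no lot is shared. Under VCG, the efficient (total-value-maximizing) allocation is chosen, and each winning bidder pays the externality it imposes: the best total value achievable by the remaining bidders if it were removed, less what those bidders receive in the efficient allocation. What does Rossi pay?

Rossi pays $15.

Efficient allocation: Costa→Lot C ($170), Rossi→Lot D ($153), Leclerc→Lot G ($83), Watson→Lot E ($126), Quispe→Lot A ($161); total welfare W = $693.
Rossi receives Lot D at value $153, so the others get W − 153 = $540.
Without Rossi: best allocation of the remaining 4 bidders over all 5 lots is Costa→Lot C ($170), Leclerc→Lot D ($98), Watson→Lot E ($126), Quispe→Lot A ($161), total $555.
VCG payment = (others' best without Rossi) − (others' welfare with Rossi) = 555 − 540 = $15.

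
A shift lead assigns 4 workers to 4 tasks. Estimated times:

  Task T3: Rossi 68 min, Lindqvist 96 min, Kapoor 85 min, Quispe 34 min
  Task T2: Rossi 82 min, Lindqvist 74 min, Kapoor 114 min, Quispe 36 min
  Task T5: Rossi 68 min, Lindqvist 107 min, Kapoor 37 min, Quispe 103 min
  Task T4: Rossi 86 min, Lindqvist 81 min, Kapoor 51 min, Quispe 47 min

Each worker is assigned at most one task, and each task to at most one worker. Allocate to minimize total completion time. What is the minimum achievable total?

This is the linear assignment problem.
Optimal: Rossi→Task T3 (68 min), Lindqvist→Task T4 (81 min), Kapoor→Task T5 (37 min), Quispe→Task T2 (36 min) — total 68+81+37+36 = 222 min.
Column-greedy (each task in turn goes to its cheapest remaining worker) gives 231 min, worse by 9.
Next-best assignment: Rossi→Task T3, Lindqvist→Task T2, Kapoor→Task T5, Quispe→Task T4 = 226 min.
Every other assignment is strictly worse.

Minimum total: 222 min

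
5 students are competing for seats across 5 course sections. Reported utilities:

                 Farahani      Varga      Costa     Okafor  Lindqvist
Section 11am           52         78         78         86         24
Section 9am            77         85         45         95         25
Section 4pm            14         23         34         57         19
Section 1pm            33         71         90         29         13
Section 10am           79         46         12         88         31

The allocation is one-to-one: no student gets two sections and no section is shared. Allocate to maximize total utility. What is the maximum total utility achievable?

Maximum total: 361 points

Optimal: Farahani→Section 10am (79 points), Varga→Section 11am (78 points), Costa→Section 1pm (90 points), Okafor→Section 9am (95 points), Lindqvist→Section 4pm (19 points) — total 79+78+90+95+19 = 361 points.
Row-greedy (each student in turn takes its best remaining section) gives 359 points, worse by 2.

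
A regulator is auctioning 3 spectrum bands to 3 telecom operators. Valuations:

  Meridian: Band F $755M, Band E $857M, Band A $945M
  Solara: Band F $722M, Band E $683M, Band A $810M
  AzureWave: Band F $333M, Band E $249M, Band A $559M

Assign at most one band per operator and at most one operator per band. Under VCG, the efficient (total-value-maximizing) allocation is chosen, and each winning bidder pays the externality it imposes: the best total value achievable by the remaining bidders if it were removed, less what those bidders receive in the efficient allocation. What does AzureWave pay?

AzureWave pays $88M.

Efficient allocation: Meridian→Band E ($857M), Solara→Band F ($722M), AzureWave→Band A ($559M); total welfare W = $2138M.
AzureWave receives Band A at value $559M, so the others get W − 559 = $1579M.
Without AzureWave: best allocation of the remaining 2 bidders over all 3 bands is Meridian→Band E ($857M), Solara→Band A ($810M), total $1667M.
VCG payment = (others' best without AzureWave) − (others' welfare with AzureWave) = 1667 − 1579 = $88M.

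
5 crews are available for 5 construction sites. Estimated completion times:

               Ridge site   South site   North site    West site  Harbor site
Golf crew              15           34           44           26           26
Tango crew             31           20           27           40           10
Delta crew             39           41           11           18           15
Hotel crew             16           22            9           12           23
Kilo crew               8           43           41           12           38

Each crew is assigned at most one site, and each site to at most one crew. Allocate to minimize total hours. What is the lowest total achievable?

Min total: 70 hours

This is a one-to-one assignment (minimum-cost bipartite matching).
Optimal: Golf crew→Ridge site (15 hours), Tango crew→Harbor site (10 hours), Delta crew→North site (11 hours), Hotel crew→South site (22 hours), Kilo crew→West site (12 hours) — total 15+10+11+22+12 = 70 hours.
Column-greedy (each site in turn goes to its cheapest remaining crew) gives 81 hours, worse by 11.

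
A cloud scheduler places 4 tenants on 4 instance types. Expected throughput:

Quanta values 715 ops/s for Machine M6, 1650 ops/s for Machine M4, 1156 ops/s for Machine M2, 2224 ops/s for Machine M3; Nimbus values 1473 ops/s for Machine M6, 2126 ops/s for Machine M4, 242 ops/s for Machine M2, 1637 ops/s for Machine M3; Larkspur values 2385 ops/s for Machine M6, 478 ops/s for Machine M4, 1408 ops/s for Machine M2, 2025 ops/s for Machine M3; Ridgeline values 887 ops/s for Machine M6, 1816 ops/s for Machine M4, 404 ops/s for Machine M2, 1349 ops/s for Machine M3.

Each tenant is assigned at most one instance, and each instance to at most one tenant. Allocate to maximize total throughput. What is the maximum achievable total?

This is a one-to-one assignment (maximum-weight bipartite matching).
Optimal: Quanta→Machine M3 (2224 ops/s), Nimbus→Machine M4 (2126 ops/s), Larkspur→Machine M6 (2385 ops/s), Ridgeline→Machine M2 (404 ops/s) — total 2224+2126+2385+404 = 7139 ops/s.
Column-greedy (each instance in turn goes to its best remaining tenant) gives 7016 ops/s, worse by 123.
Checked against all permutations: 7139 ops/s is optimal.

Max total: 7139 ops/s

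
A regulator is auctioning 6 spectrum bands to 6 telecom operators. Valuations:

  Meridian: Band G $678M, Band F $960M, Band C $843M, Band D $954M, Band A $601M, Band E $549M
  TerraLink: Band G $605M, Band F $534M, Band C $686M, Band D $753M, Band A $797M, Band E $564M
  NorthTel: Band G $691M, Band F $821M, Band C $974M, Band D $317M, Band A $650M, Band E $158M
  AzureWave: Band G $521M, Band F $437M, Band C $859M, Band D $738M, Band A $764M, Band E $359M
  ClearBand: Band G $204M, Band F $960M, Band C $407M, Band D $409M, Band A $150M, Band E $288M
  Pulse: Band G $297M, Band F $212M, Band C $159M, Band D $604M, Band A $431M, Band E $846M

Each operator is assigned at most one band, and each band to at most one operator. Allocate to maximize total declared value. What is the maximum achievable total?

Max total: $5107M

Optimal: Meridian→Band D ($954M), TerraLink→Band A ($797M), NorthTel→Band G ($691M), AzureWave→Band C ($859M), ClearBand→Band F ($960M), Pulse→Band E ($846M) — total 954+797+691+859+960+846 = $5107M.
Row-greedy (each operator in turn takes its best remaining band) gives $4054M, worse by 1053.
Every other assignment is strictly worse.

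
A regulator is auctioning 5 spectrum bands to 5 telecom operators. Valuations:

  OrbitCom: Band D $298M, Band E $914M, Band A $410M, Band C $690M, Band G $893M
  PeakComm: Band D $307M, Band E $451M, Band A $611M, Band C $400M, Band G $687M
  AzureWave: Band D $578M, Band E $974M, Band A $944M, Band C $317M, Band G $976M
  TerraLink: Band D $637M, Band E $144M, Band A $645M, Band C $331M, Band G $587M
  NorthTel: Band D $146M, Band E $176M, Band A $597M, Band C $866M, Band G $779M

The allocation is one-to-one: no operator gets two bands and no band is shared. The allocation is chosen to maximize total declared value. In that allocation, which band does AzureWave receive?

Optimal: OrbitCom→Band E ($914M), PeakComm→Band G ($687M), AzureWave→Band A ($944M), TerraLink→Band D ($637M), NorthTel→Band C ($866M) — total 914+687+944+637+866 = $4048M.
Max-entry greedy (repeatedly take the single best remaining cell) gives $3708M, worse by 340.
Swapping OrbitCom↔NorthTel (OrbitCom→Band C $690M, NorthTel→Band E $176M) loses 914.
No other one-to-one assignment exceeds $4048M.
AzureWave's own top band is Band G ($976M), but forcing AzureWave→Band G and reassigning the rest optimally gives only $4004M — worse by 44.

AzureWave receives Band A.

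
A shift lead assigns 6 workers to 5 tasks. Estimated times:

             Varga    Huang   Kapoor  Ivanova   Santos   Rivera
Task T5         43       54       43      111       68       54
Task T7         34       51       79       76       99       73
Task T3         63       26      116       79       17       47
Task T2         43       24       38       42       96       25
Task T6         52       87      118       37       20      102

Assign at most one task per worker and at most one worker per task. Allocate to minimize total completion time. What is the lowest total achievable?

Min total: 148 min

Optimal: Kapoor→Task T5 (43 min), Varga→Task T7 (34 min), Huang→Task T3 (26 min), Rivera→Task T2 (25 min), Santos→Task T6 (20 min) — total 43+34+26+25+20 = 148 min.
Row-greedy (each worker in turn takes its cheapest remaining task) gives 155 min, worse by 7.
Swapping Rivera↔Kapoor (Rivera→Task T5 54 min, Kapoor→Task T2 38 min) adds 24.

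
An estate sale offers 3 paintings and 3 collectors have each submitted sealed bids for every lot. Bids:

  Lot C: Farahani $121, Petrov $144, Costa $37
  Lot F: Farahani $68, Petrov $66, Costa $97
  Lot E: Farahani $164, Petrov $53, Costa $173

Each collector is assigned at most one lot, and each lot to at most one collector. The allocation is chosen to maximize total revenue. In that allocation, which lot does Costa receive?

Costa receives Lot F.

Treat this as an assignment problem: match each collector to one lot.
Optimal: Farahani→Lot E ($164), Petrov→Lot C ($144), Costa→Lot F ($97) — total 164+144+97 = $405.
Next-best assignment: Farahani→Lot F, Petrov→Lot C, Costa→Lot E = $385.
Swapping Farahani↔Costa (Farahani→Lot F $68, Costa→Lot E $173) loses 20.
Costa's own top lot is Lot E ($173), but forcing Costa→Lot E and reassigning the rest optimally gives only $385 — worse by 20.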